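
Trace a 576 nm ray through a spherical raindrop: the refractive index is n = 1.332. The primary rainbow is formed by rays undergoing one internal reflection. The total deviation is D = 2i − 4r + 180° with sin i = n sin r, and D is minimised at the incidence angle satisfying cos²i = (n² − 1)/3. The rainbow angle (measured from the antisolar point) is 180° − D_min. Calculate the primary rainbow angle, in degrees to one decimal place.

42.2°

cos²i = (1.77422 − 1)/3 = 0.25807; i = arccos(0.50801) = 59.469°.
sin r = sin 59.469°/1.332 = 0.64666; r = 40.290°.
D_min = 2·59.469° − 4·40.290° + 180° = 137.776°.
Rainbow angle = 180° − D_min = 42.224°.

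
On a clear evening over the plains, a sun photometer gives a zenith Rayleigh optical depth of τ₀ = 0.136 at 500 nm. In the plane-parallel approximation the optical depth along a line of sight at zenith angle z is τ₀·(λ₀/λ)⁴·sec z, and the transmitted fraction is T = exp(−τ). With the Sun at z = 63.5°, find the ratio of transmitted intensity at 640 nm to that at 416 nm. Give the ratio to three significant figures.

Airmass: sec 63.5° = 2.2412.
τ(640 nm) = 0.136 × (500/640)⁴ × 2.2412 = 0.136 × 0.3725 × 2.2412 = 0.1135.
τ(416 nm) = 0.136 × (500/416)⁴ × 2.2412 = 0.136 × 2.0869 × 2.2412 = 0.6361.
T(640)/T(416) = exp(τ_B − τ_A) = exp(0.5225) = 1.6863.

1.69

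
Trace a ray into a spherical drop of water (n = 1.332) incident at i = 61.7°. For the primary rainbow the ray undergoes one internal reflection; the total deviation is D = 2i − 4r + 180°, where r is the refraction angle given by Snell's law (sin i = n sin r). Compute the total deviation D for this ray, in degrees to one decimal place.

sin r = sin 61.7° / 1.332 = 0.8805/1.332 = 0.6610; r = 41.38°.
D = 2·61.7° − 4·41.38° + 180° = 123.40° − 165.51° + 180° = 137.89°.

137.9°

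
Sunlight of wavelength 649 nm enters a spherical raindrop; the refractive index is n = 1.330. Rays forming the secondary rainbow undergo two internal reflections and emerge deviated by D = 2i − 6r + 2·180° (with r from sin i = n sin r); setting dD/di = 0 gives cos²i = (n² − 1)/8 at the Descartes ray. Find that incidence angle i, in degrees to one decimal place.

cos²i = (1.330² − 1)/8 = (1.76890 − 1)/8 = 0.09611.
cos i = 0.31002, so i = 71.940°.

71.9°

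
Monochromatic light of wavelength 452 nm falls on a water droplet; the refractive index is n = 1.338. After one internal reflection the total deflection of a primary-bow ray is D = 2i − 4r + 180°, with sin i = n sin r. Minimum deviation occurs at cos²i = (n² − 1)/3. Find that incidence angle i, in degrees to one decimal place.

cos²i = (1.338² − 1)/3 = (1.79024 − 1)/3 = 0.26341.
cos i = 0.51324, so i = 59.120°.

59.1°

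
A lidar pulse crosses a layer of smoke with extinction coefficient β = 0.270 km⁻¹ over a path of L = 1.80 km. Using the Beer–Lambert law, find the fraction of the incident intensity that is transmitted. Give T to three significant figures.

τ = β·L = 0.270 × 1.80 = 0.4860.
T = exp(−0.4860) = 0.6151.

0.615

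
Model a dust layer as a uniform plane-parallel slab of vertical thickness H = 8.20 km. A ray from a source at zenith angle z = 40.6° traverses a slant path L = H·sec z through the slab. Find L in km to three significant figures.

sec z = 1/cos 40.6° = 1.3171.
L = 8.20 × 1.3171 = 10.800 km.

10.8 km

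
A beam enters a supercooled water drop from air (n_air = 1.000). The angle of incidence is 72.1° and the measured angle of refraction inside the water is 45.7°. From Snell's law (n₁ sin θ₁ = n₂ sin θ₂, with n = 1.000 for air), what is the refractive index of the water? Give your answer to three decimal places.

1.330

n = sin θ_i / sin θ_r = sin 72.1° / sin 45.7° = 0.9516 / 0.7157 = 1.3296.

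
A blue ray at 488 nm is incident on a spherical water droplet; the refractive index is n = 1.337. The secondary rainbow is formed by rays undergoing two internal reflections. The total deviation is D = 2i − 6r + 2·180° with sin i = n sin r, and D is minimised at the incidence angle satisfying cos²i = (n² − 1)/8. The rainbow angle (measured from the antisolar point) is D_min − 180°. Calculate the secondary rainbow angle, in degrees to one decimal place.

cos²i = (1.78757 − 1)/8 = 0.09845; i = arccos(0.31376) = 71.714°.
sin r = sin 71.714°/1.337 = 0.71017; r = 45.249°.
D_min = 2·71.714° − 6·45.249° + 360° = 231.934°.
Rainbow angle = D_min − 180° = 51.934°.

51.9°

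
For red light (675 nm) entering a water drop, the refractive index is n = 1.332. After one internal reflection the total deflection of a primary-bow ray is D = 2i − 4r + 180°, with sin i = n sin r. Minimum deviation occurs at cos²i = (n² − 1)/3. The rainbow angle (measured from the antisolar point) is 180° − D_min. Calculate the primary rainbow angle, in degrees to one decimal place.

42.2°

cos²i = (1.77422 − 1)/3 = 0.25807; i = arccos(0.50801) = 59.469°.
sin r = sin 59.469°/1.332 = 0.64666; r = 40.290°.
D_min = 2·59.469° − 4·40.290° + 180° = 137.776°.
Rainbow angle = 180° − D_min = 42.224°.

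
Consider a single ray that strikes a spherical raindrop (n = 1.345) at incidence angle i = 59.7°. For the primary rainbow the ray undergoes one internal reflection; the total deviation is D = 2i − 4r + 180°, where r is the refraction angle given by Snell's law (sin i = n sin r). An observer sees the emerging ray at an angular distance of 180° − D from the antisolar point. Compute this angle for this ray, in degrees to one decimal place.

40.3°

sin r = sin 59.7° / 1.345 = 0.8634/1.345 = 0.6419; r = 39.94°.
D = 2·59.7° − 4·39.94° + 180° = 119.40° − 159.74° + 180° = 139.66°.
Angle from antisolar point = 180° − D = 40.34°.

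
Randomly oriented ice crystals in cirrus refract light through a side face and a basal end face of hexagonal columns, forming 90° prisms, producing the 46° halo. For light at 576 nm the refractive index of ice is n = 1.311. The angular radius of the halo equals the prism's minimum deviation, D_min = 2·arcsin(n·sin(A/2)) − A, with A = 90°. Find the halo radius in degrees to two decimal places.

n·sin(A/2) = 1.311 × sin 45° = 1.311 × 0.7071 = 0.9270.
D_min = 2·arcsin(0.9270) − 90° = 2 × 67.974° − 90° = 45.949°.

45.95°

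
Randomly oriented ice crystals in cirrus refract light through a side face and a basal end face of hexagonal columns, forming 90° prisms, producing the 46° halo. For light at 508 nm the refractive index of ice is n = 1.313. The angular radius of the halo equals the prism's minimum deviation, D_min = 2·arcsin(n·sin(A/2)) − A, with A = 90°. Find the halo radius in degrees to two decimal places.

n·sin(A/2) = 1.313 × sin 45° = 1.313 × 0.7071 = 0.9284.
D_min = 2·arcsin(0.9284) − 90° = 2 × 68.192° − 90° = 46.383°.

46.38°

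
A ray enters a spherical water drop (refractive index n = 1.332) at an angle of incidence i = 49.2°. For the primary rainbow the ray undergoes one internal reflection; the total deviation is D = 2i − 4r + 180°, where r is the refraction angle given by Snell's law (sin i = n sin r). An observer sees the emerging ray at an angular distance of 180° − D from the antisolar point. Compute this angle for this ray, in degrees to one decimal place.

40.1°

sin r = sin 49.2° / 1.332 = 0.7570/1.332 = 0.5683; r = 34.63°.
D = 2·49.2° − 4·34.63° + 180° = 98.40° − 138.53° + 180° = 139.87°.
Angle from antisolar point = 180° − D = 40.13°.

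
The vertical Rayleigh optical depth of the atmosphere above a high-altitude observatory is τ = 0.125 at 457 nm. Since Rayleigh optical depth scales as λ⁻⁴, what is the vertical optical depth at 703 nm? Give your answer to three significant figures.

0.0223

τ(703 nm) = τ(457 nm) × (457/703)⁴ = 0.125 × (0.6501)⁴ = 0.125 × 0.1786 = 0.0223.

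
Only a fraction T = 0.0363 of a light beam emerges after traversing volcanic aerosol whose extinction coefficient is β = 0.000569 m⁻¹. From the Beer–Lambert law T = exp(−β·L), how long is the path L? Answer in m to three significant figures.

Beer–Lambert: T = exp(−βL) ⇒ L = −ln(T)/β = −ln(0.0363)/0.000569 = 3.3159/0.000569 = 5828 m.

5830 m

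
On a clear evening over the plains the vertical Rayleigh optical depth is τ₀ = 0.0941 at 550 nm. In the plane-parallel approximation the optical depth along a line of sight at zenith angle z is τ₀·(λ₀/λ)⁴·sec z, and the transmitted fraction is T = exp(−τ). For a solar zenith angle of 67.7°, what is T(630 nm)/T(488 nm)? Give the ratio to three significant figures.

1.29

Airmass: sec 67.7° = 2.6354.
τ(630 nm) = 0.0941 × (550/630)⁴ × 2.6354 = 0.0941 × 0.5809 × 2.6354 = 0.1441.
τ(488 nm) = 0.0941 × (550/488)⁴ × 2.6354 = 0.0941 × 1.6135 × 2.6354 = 0.4001.
T(630)/T(488) = exp(τ_B − τ_A) = exp(0.2561) = 1.2919.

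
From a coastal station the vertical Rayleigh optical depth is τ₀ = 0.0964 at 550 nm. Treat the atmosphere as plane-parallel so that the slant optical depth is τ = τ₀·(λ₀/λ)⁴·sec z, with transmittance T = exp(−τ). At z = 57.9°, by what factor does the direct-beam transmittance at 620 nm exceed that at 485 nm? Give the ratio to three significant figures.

1.21

Airmass: sec 57.9° = 1.8818.
τ(620 nm) = 0.0964 × (550/620)⁴ × 1.8818 = 0.0964 × 0.6193 × 1.8818 = 0.1123.
τ(485 nm) = 0.0964 × (550/485)⁴ × 1.8818 = 0.0964 × 1.6538 × 1.8818 = 0.3000.
T(620)/T(485) = exp(τ_B − τ_A) = exp(0.1877) = 1.2064.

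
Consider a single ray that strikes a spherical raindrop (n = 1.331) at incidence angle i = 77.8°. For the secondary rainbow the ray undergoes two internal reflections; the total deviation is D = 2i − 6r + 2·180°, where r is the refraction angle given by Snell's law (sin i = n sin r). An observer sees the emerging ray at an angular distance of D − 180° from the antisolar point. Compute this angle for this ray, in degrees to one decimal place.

sin r = sin 77.8° / 1.331 = 0.9774/1.331 = 0.7343; r = 47.25°.
D = 2·77.8° − 6·47.25° + 2·180° = 155.60° − 283.51° + 360° = 232.09°.
Angle from antisolar point = D − 180° = 52.09°.

52.1°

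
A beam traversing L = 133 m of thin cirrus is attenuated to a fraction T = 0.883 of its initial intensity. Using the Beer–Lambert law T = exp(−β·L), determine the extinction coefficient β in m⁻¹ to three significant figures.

Beer–Lambert: T = exp(−βL) ⇒ β = −ln(T)/L = −ln(0.883)/133 = 0.1244/133 = 0.0009356 m⁻¹.

0.000936 m⁻¹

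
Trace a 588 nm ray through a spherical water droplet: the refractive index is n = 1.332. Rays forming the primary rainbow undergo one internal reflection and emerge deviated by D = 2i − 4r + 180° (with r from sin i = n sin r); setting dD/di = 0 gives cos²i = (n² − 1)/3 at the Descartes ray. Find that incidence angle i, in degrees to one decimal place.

cos²i = (1.332² − 1)/3 = (1.77422 − 1)/3 = 0.25807.
cos i = 0.50801, so i = 59.469°.

59.5°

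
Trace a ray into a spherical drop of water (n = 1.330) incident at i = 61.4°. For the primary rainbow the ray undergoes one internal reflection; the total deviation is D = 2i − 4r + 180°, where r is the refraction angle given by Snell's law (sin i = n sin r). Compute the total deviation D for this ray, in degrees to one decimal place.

137.6°

sin r = sin 61.4° / 1.330 = 0.8780/1.330 = 0.6601; r = 41.31°.
D = 2·61.4° − 4·41.31° + 180° = 122.80° − 165.24° + 180° = 137.56°.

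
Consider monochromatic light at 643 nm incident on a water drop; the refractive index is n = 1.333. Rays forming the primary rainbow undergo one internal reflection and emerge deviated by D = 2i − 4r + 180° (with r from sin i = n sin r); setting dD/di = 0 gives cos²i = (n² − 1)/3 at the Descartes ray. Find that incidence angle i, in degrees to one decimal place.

cos²i = (1.333² − 1)/3 = (1.77689 − 1)/3 = 0.25896.
cos i = 0.50888, so i = 59.410°.

59.4°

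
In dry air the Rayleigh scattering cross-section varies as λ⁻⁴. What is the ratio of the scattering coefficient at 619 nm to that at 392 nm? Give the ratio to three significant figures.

Rayleigh scattering ∝ λ⁻⁴, so the ratio of coefficients is the inverse fourth power of the wavelength ratio.
σ(619)/σ(392) = (392/619)⁴ = (0.6333)⁴ = 0.1608.

0.161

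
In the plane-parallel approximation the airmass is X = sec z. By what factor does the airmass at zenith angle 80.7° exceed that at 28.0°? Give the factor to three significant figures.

X(80.7°)/X(28.0°) = sec 80.7° / sec 28.0° = cos 28.0° / cos 80.7° = 0.8829/0.1616 = 5.4637.

5.46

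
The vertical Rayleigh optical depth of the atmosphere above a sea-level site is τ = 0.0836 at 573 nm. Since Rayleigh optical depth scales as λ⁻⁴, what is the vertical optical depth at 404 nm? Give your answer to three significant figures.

0.338

τ(404 nm) = τ(573 nm) × (573/404)⁴ = 0.0836 × (1.4183)⁴ = 0.0836 × 4.0466 = 0.3383.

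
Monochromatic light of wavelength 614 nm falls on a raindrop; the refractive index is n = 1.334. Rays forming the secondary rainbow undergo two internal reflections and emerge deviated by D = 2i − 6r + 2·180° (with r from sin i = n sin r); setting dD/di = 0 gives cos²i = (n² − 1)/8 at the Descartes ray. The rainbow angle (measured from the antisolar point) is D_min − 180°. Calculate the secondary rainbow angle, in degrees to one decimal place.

cos²i = (1.77956 − 1)/8 = 0.09744; i = arccos(0.31216) = 71.810°.
sin r = sin 71.810°/1.334 = 0.71217; r = 45.411°.
D_min = 2·71.810° − 6·45.411° + 360° = 231.153°.
Rainbow angle = D_min − 180° = 51.153°.

51.2°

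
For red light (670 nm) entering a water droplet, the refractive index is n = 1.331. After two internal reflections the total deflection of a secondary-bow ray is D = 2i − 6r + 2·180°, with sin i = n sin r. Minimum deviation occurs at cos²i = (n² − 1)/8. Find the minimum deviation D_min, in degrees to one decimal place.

230.4°

cos²i = (1.77156 − 1)/8 = 0.09645; i = arccos(0.31056) = 71.907°.
sin r = sin 71.907°/1.331 = 0.71417; r = 45.575°.
D_min = 2·71.907° − 6·45.575° + 360° = 230.365°.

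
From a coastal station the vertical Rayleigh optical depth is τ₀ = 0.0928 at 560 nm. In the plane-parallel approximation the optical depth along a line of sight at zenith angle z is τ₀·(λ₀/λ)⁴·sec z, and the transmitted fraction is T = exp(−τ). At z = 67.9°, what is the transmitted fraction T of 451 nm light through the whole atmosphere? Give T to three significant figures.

0.556

sec 67.9° = 2.6580.
τ = 0.0928 × (560/451)⁴ × 2.6580 = 0.0928 × 2.3771 × 2.6580 = 0.5863.
T = exp(−0.5863) = 0.5564.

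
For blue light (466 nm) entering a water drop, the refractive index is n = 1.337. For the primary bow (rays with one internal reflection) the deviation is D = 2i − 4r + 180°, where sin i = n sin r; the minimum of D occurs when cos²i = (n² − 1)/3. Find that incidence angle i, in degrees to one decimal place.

cos²i = (1.337² − 1)/3 = (1.78757 − 1)/3 = 0.26252.
cos i = 0.51237, so i = 59.178°.

59.2°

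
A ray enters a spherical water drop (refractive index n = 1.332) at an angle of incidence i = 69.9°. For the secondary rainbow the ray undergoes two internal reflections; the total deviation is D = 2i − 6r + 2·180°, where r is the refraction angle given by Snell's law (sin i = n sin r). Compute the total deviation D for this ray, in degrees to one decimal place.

230.8°

sin r = sin 69.9° / 1.332 = 0.9391/1.332 = 0.7050; r = 44.83°.
D = 2·69.9° − 6·44.83° + 2·180° = 139.80° − 268.99° + 360° = 230.81°.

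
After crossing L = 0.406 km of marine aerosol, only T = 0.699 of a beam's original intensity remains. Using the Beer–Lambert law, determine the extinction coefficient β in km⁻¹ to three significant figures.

0.882 km⁻¹

Beer–Lambert: T = exp(−βL) ⇒ β = −ln(T)/L = −ln(0.699)/0.406 = 0.3581/0.406 = 0.882 km⁻¹.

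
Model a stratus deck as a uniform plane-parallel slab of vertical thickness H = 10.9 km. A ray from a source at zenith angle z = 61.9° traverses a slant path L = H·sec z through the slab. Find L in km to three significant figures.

23.1 km

sec z = 1/cos 61.9° = 2.1231.
L = 10.9 × 2.1231 = 23.142 km.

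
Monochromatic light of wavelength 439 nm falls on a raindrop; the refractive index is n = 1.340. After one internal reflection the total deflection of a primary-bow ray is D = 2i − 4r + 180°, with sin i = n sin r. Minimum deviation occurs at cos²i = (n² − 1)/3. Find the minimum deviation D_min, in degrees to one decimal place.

cos²i = (1.79560 − 1)/3 = 0.26520; i = arccos(0.51498) = 59.004°.
sin r = sin 59.004°/1.340 = 0.63971; r = 39.770°.
D_min = 2·59.004° − 4·39.770° + 180° = 138.929°.

138.9°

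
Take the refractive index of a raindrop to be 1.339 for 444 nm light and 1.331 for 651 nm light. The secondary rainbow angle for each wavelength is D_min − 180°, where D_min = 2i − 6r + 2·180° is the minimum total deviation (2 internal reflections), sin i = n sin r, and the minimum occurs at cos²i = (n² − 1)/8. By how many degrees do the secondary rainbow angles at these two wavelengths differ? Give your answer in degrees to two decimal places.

2.09°

At 444 nm (n = 1.339): cos²i = 0.09912 → i = 71.650°, r = 45.141°, D_min = 232.451°, rainbow angle = 52.451°.
At 651 nm (n = 1.331): cos²i = 0.09645 → i = 71.907°, r = 45.575°, D_min = 230.365°, rainbow angle = 50.365°.
Angular width = |52.451° − 50.365°| = 2.086°.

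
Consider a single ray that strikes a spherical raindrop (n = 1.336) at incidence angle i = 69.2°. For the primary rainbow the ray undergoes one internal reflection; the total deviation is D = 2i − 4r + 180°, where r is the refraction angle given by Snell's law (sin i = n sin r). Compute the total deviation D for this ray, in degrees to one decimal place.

140.8°

sin r = sin 69.2° / 1.336 = 0.9348/1.336 = 0.6997; r = 44.40°.
D = 2·69.2° − 4·44.40° + 180° = 138.40° − 177.62° + 180° = 140.78°.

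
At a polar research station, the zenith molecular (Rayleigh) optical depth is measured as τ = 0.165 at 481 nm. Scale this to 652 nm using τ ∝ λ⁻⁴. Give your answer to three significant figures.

0.0489

τ(652 nm) = τ(481 nm) × (481/652)⁴ = 0.165 × (0.7377)⁴ = 0.165 × 0.2962 = 0.0489.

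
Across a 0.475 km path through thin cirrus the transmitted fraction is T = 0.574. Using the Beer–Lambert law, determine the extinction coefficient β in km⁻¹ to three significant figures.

1.17 km⁻¹

Beer–Lambert: T = exp(−βL) ⇒ β = −ln(T)/L = −ln(0.574)/0.475 = 0.5551/0.475 = 1.169 km⁻¹.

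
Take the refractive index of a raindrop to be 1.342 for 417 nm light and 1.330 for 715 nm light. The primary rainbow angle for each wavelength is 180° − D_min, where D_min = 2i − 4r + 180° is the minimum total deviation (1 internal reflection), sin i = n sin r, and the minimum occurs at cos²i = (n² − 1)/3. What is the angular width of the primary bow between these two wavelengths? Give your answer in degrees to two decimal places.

1.73°

At 417 nm (n = 1.342): cos²i = 0.26699 → i = 58.888°, r = 39.641°, D_min = 139.213°, rainbow angle = 40.787°.
At 715 nm (n = 1.330): cos²i = 0.25630 → i = 59.585°, r = 40.422°, D_min = 137.484°, rainbow angle = 42.516°.
Angular width = |40.787° − 42.516°| = 1.729°.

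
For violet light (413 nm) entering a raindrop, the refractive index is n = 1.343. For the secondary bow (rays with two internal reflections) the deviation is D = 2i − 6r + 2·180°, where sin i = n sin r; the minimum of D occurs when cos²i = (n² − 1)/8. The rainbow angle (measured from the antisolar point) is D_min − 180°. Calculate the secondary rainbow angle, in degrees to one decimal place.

cos²i = (1.80365 − 1)/8 = 0.10046; i = arccos(0.31695) = 71.522°.
sin r = sin 71.522°/1.343 = 0.70621; r = 44.928°.
D_min = 2·71.522° − 6·44.928° + 360° = 233.478°.
Rainbow angle = D_min − 180° = 53.478°.

53.5°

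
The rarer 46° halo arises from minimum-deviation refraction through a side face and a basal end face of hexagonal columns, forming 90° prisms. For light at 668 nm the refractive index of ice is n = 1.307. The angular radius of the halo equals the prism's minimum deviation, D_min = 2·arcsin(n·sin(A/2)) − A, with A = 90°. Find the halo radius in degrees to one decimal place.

n·sin(A/2) = 1.307 × sin 45° = 1.307 × 0.7071 = 0.9242.
D_min = 2·arcsin(0.9242) − 90° = 2 × 67.546° − 90° = 45.093°.

45.1°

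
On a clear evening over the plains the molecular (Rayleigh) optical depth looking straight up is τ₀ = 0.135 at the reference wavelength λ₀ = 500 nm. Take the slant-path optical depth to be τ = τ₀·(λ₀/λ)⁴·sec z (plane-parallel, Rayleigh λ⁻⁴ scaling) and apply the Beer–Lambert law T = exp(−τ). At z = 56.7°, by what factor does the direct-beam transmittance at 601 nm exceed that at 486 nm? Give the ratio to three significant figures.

Airmass: sec 56.7° = 1.8214.
τ(601 nm) = 0.135 × (500/601)⁴ × 1.8214 = 0.135 × 0.4791 × 1.8214 = 0.1178.
τ(486 nm) = 0.135 × (500/486)⁴ × 1.8214 = 0.135 × 1.1203 × 1.8214 = 0.2755.
T(601)/T(486) = exp(τ_B − τ_A) = exp(0.1577) = 1.1708.

1.17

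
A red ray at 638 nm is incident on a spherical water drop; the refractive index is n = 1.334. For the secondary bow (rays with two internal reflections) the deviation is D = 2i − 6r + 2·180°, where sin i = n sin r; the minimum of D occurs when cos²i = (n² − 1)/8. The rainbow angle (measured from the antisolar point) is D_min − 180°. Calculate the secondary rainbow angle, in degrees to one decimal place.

cos²i = (1.77956 − 1)/8 = 0.09744; i = arccos(0.31216) = 71.810°.
sin r = sin 71.810°/1.334 = 0.71217; r = 45.411°.
D_min = 2·71.810° − 6·45.411° + 360° = 231.153°.
Rainbow angle = D_min − 180° = 51.153°.

51.2°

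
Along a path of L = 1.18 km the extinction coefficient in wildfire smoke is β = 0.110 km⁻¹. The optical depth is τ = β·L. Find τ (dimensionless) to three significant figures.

τ = β·L = 0.110 × 1.18 = 0.1298.

0.130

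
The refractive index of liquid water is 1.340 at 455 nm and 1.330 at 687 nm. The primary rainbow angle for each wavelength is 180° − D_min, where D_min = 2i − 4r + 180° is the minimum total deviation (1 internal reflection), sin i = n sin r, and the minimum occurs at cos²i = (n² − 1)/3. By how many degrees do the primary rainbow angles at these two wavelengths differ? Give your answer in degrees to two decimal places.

1.45°

At 455 nm (n = 1.340): cos²i = 0.26520 → i = 59.004°, r = 39.770°, D_min = 138.929°, rainbow angle = 41.071°.
At 687 nm (n = 1.330): cos²i = 0.25630 → i = 59.585°, r = 40.422°, D_min = 137.484°, rainbow angle = 42.516°.
Angular width = |41.071° − 42.516°| = 1.445°.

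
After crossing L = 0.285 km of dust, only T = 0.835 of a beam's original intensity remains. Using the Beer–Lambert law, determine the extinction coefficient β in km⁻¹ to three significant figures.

Beer–Lambert: T = exp(−βL) ⇒ β = −ln(T)/L = −ln(0.835)/0.285 = 0.1803/0.285 = 0.6327 km⁻¹.

0.633 km⁻¹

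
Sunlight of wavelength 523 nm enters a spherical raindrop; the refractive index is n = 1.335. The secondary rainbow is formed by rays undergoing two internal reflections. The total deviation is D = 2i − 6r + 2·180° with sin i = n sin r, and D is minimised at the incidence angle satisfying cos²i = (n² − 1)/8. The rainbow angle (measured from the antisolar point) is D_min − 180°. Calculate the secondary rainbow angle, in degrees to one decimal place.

51.4°

cos²i = (1.78222 − 1)/8 = 0.09778; i = arccos(0.31269) = 71.778°.
sin r = sin 71.778°/1.335 = 0.71150; r = 45.357°.
D_min = 2·71.778° − 6·45.357° + 360° = 231.414°.
Rainbow angle = D_min − 180° = 51.414°.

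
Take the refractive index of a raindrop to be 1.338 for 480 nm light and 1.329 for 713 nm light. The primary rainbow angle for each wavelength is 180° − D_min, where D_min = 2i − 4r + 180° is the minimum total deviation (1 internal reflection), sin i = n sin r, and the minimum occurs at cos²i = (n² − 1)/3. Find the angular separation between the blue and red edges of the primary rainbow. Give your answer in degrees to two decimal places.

1.31°

At 480 nm (n = 1.338): cos²i = 0.26341 → i = 59.120°, r = 39.899°, D_min = 138.643°, rainbow angle = 41.357°.
At 713 nm (n = 1.329): cos²i = 0.25541 → i = 59.643°, r = 40.487°, D_min = 137.337°, rainbow angle = 42.663°.
Angular width = |41.357° − 42.663°| = 1.307°.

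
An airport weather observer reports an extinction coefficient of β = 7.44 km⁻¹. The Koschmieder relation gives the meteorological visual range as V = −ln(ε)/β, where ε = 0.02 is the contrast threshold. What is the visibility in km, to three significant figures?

0.526 km

V = −ln(0.02) / 7.44 = 3.912 / 7.44 = 0.5258 km.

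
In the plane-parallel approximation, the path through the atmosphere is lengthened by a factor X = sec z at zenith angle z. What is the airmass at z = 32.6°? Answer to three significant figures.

1.19

X = sec z = 1/cos 32.6° = 1/0.8425 = 1.1870.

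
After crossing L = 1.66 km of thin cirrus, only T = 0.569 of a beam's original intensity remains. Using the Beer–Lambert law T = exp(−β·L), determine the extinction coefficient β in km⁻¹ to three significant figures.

0.340 km⁻¹

Beer–Lambert: T = exp(−βL) ⇒ β = −ln(T)/L = −ln(0.569)/1.66 = 0.5639/1.66 = 0.3397 km⁻¹.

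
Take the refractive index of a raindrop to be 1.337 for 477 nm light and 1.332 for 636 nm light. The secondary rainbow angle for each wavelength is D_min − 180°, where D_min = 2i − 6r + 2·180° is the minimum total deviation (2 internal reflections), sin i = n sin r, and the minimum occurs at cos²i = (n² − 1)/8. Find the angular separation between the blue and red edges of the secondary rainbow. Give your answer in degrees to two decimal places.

1.31°

At 477 nm (n = 1.337): cos²i = 0.09845 → i = 71.714°, r = 45.249°, D_min = 231.934°, rainbow angle = 51.934°.
At 636 nm (n = 1.332): cos²i = 0.09678 → i = 71.875°, r = 45.520°, D_min = 230.628°, rainbow angle = 50.628°.
Angular width = |51.934° − 50.628°| = 1.305°.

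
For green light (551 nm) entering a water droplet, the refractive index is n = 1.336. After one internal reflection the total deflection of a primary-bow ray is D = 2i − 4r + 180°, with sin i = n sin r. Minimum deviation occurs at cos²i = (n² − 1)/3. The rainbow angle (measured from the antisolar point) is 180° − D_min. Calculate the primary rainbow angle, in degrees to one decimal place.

41.6°

cos²i = (1.78490 − 1)/3 = 0.26163; i = arccos(0.51150) = 59.236°.
sin r = sin 59.236°/1.336 = 0.64318; r = 40.029°.
D_min = 2·59.236° − 4·40.029° + 180° = 138.356°.
Rainbow angle = 180° − D_min = 41.644°.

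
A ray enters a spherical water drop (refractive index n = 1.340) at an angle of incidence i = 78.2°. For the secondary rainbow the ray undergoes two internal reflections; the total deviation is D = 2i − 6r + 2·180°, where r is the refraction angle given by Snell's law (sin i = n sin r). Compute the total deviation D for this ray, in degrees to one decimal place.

sin r = sin 78.2° / 1.340 = 0.9789/1.340 = 0.7305; r = 46.93°.
D = 2·78.2° − 6·46.93° + 2·180° = 156.40° − 281.57° + 360° = 234.83°.

234.8°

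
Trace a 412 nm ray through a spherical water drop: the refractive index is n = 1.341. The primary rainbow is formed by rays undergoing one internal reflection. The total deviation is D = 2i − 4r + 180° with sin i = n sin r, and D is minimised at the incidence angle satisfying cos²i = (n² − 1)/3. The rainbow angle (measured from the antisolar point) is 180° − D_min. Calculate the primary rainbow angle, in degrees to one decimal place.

40.9°

cos²i = (1.79828 − 1)/3 = 0.26609; i = arccos(0.51584) = 58.946°.
sin r = sin 58.946°/1.341 = 0.63884; r = 39.705°.
D_min = 2·58.946° − 4·39.705° + 180° = 139.071°.
Rainbow angle = 180° − D_min = 40.929°.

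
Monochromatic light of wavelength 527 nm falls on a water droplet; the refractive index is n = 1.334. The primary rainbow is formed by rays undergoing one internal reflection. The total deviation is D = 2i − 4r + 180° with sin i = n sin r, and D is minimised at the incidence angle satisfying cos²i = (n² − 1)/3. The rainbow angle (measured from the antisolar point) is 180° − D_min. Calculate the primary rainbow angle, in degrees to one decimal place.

41.9°

cos²i = (1.77956 − 1)/3 = 0.25985; i = arccos(0.50976) = 59.352°.
sin r = sin 59.352°/1.334 = 0.64492; r = 40.159°.
D_min = 2·59.352° − 4·40.159° + 180° = 138.067°.
Rainbow angle = 180° − D_min = 41.933°.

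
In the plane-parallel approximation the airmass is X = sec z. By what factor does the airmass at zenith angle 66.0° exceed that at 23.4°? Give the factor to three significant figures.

X(66.0°)/X(23.4°) = sec 66.0° / sec 23.4° = cos 23.4° / cos 66.0° = 0.9178/0.4067 = 2.2564.

2.26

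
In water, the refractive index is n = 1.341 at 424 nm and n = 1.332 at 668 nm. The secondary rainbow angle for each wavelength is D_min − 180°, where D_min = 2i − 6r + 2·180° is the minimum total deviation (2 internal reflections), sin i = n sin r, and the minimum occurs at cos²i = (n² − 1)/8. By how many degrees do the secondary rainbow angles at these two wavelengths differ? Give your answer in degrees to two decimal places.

2.34°

At 424 nm (n = 1.341): cos²i = 0.09979 → i = 71.586°, r = 45.034°, D_min = 232.966°, rainbow angle = 52.966°.
At 668 nm (n = 1.332): cos²i = 0.09678 → i = 71.875°, r = 45.520°, D_min = 230.628°, rainbow angle = 50.628°.
Angular width = |52.966° − 50.628°| = 2.337°.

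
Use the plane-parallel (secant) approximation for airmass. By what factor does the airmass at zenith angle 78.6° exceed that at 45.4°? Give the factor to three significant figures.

X(78.6°)/X(45.4°) = sec 78.6° / sec 45.4° = cos 45.4° / cos 78.6° = 0.7022/0.1977 = 3.5524.

3.55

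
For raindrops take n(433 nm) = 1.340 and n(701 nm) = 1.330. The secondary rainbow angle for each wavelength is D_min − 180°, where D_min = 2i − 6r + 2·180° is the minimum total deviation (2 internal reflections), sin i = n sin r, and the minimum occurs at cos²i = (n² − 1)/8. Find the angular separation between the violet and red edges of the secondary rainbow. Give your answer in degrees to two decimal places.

At 433 nm (n = 1.340): cos²i = 0.09945 → i = 71.618°, r = 45.088°, D_min = 232.709°, rainbow angle = 52.709°.
At 701 nm (n = 1.330): cos²i = 0.09611 → i = 71.940°, r = 45.630°, D_min = 230.101°, rainbow angle = 50.101°.
Angular width = |52.709° − 50.101°| = 2.608°.

2.61°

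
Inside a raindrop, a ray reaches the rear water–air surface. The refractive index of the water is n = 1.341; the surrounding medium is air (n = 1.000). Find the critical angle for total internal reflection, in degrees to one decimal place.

sin θ_c = n_air / n = 1.000 / 1.341 = 0.7457.
θ_c = arcsin(0.7457) = 48.22°.

48.2°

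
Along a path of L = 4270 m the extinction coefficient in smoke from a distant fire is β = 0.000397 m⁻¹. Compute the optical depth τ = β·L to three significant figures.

τ = β·L = 0.000397 × 4270 = 1.6952.

1.70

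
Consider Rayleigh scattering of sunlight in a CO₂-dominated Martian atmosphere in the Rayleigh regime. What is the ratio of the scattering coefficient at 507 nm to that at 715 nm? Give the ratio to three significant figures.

3.96

Rayleigh scattering ∝ λ⁻⁴, so the ratio of coefficients is the inverse fourth power of the wavelength ratio.
σ(507)/σ(715) = (715/507)⁴ = (1.4103)⁴ = 3.955.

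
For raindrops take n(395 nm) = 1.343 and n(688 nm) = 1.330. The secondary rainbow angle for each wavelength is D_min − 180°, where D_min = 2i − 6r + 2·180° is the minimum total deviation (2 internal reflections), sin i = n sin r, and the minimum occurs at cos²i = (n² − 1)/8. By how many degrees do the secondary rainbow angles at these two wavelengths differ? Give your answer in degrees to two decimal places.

At 395 nm (n = 1.343): cos²i = 0.10046 → i = 71.522°, r = 44.928°, D_min = 233.478°, rainbow angle = 53.478°.
At 688 nm (n = 1.330): cos²i = 0.09611 → i = 71.940°, r = 45.630°, D_min = 230.101°, rainbow angle = 50.101°.
Angular width = |53.478° − 50.101°| = 3.377°.

3.38°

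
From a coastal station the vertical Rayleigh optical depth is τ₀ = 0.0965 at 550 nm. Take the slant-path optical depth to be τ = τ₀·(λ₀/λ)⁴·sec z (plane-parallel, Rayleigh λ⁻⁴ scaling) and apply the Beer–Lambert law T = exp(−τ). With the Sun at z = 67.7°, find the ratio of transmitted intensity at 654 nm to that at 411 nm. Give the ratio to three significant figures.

Airmass: sec 67.7° = 2.6354.
τ(654 nm) = 0.0965 × (550/654)⁴ × 2.6354 = 0.0965 × 0.5002 × 2.6354 = 0.1272.
τ(411 nm) = 0.0965 × (550/411)⁴ × 2.6354 = 0.0965 × 3.2069 × 2.6354 = 0.8155.
T(654)/T(411) = exp(τ_B − τ_A) = exp(0.6883) = 1.9904.

1.99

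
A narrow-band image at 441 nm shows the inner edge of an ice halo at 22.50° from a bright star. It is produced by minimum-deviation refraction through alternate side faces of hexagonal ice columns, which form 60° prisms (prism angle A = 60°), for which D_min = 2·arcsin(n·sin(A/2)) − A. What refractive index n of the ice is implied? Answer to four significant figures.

Rearranging: n = sin((D_min + A)/2) / sin(A/2).
(D_min + A)/2 = (22.50° + 60°)/2 = 41.250°.
n = sin 41.250° / sin 30° = 0.6593 / 0.5000 = 1.3187.

1.319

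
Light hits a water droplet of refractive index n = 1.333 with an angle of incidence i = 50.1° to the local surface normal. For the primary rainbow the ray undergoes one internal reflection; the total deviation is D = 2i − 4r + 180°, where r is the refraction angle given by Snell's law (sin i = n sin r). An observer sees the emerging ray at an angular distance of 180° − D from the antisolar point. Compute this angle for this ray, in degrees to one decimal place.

sin r = sin 50.1° / 1.333 = 0.7672/1.333 = 0.5755; r = 35.14°.
D = 2·50.1° − 4·35.14° + 180° = 100.20° − 140.54° + 180° = 139.66°.
Angle from antisolar point = 180° − D = 40.34°.

40.3°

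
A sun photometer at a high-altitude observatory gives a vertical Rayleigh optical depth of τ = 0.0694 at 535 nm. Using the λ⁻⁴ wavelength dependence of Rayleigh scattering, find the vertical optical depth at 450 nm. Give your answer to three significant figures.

τ(450 nm) = τ(535 nm) × (535/450)⁴ = 0.0694 × (1.1889)⁴ = 0.0694 × 1.9979 = 0.1387.

0.139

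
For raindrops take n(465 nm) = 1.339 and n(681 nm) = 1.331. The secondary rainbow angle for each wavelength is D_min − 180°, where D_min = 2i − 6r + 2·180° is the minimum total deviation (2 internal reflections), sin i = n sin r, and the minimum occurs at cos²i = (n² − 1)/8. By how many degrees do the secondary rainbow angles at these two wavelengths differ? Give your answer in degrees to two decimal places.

At 465 nm (n = 1.339): cos²i = 0.09912 → i = 71.650°, r = 45.141°, D_min = 232.451°, rainbow angle = 52.451°.
At 681 nm (n = 1.331): cos²i = 0.09645 → i = 71.907°, r = 45.575°, D_min = 230.365°, rainbow angle = 50.365°.
Angular width = |52.451° − 50.365°| = 2.086°.

2.09°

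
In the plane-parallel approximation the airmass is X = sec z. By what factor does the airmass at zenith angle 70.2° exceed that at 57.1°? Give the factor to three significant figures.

X(70.2°)/X(57.1°) = sec 70.2° / sec 57.1° = cos 57.1° / cos 70.2° = 0.5432/0.3387 = 1.6035.

1.60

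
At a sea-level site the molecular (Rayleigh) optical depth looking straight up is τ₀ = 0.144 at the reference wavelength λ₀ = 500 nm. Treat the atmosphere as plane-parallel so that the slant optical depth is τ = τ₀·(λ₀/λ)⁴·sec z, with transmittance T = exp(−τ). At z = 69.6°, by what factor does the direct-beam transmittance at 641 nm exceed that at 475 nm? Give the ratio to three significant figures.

1.43

Airmass: sec 69.6° = 2.8688.
τ(641 nm) = 0.144 × (500/641)⁴ × 2.8688 = 0.144 × 0.3702 × 2.8688 = 0.1529.
τ(475 nm) = 0.144 × (500/475)⁴ × 2.8688 = 0.144 × 1.2277 × 2.8688 = 0.5072.
T(641)/T(475) = exp(τ_B − τ_A) = exp(0.3543) = 1.4251.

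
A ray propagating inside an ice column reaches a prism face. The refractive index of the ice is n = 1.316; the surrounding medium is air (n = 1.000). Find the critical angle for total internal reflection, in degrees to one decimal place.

sin θ_c = n_air / n = 1.000 / 1.316 = 0.7599.
θ_c = arcsin(0.7599) = 49.45°.

49.5°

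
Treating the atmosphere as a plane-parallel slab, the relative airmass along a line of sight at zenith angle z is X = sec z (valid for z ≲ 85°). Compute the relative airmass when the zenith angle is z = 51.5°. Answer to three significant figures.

X = sec z = 1/cos 51.5° = 1/0.6225 = 1.6064.

1.61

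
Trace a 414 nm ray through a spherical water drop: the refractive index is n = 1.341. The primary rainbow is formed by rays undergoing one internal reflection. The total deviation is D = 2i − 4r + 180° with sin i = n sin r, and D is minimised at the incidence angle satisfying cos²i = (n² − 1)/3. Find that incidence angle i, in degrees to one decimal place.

cos²i = (1.341² − 1)/3 = (1.79828 − 1)/3 = 0.26609.
cos i = 0.51584, so i = 58.946°.

58.9°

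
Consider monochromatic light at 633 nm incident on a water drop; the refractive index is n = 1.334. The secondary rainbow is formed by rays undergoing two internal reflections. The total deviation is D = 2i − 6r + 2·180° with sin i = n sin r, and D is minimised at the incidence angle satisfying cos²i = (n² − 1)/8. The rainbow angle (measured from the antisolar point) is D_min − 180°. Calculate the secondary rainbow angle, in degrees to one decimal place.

cos²i = (1.77956 − 1)/8 = 0.09744; i = arccos(0.31216) = 71.810°.
sin r = sin 71.810°/1.334 = 0.71217; r = 45.411°.
D_min = 2·71.810° − 6·45.411° + 360° = 231.153°.
Rainbow angle = D_min − 180° = 51.153°.

51.2°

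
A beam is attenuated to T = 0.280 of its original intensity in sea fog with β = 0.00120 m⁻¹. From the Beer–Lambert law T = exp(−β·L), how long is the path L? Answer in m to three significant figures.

1060 m

Beer–Lambert: T = exp(−βL) ⇒ L = −ln(T)/β = −ln(0.280)/0.00120 = 1.2730/0.00120 = 1061 m.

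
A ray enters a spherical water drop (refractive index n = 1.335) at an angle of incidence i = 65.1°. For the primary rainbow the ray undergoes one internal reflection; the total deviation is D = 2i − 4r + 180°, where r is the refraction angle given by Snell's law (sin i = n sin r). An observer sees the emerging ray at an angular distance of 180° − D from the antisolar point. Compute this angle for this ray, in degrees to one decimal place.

41.0°

sin r = sin 65.1° / 1.335 = 0.9070/1.335 = 0.6794; r = 42.80°.
D = 2·65.1° − 4·42.80° + 180° = 130.20° − 171.20° + 180° = 139.00°.
Angle from antisolar point = 180° − D = 41.00°.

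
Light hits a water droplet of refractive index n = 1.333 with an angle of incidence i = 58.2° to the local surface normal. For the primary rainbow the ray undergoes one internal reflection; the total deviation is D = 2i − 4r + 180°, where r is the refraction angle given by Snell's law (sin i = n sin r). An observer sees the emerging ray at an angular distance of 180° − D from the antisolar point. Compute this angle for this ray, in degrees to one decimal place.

42.0°

sin r = sin 58.2° / 1.333 = 0.8499/1.333 = 0.6376; r = 39.61°.
D = 2·58.2° − 4·39.61° + 180° = 116.40° − 158.45° + 180° = 137.95°.
Angle from antisolar point = 180° − D = 42.05°.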